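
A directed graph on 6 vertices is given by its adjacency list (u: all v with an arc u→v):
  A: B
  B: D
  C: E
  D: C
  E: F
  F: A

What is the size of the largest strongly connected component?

{A, B, C, D, E, F} are all mutually reachable — one SCC of size 6.
The largest has 6 vertices.

6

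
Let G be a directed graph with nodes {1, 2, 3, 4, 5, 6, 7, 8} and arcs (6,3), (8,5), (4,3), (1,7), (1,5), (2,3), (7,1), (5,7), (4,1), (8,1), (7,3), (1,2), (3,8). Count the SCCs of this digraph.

3

{1, 2, 3, 5, 7, 8} are all mutually reachable — one SCC of size 6.
{6} is an SCC by itself.
{4} is an SCC by itself.
That gives 3 strongly connected components.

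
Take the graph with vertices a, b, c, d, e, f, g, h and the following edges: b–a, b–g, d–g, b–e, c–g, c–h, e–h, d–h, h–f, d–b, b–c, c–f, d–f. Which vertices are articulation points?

b

Removing b increases the component count from 1 to 2, so b is a cut vertex.
By contrast removing f leaves 1 component; it is not a cut vertex. No other vertex is a cut vertex either.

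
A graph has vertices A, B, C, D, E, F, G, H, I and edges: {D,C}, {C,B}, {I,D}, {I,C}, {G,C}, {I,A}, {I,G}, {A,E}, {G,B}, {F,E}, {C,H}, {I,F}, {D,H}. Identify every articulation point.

Removing I increases the component count from 1 to 2, so I is a cut vertex.
By contrast removing C leaves 1 component; it is not a cut vertex. No other vertex is a cut vertex either.

I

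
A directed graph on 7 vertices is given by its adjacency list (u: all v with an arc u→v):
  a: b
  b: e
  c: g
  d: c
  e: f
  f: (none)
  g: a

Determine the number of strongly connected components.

7

{g} is an SCC by itself.
{b} is an SCC by itself.
{d} is an SCC by itself.
{e} is an SCC by itself.
{c} is an SCC by itself.
(and 2 more singleton SCCs)
That gives 7 strongly connected components.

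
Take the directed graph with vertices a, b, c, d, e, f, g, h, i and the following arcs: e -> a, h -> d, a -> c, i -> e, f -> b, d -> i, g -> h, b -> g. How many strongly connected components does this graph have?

9

{d} is an SCC by itself.
{f} is an SCC by itself.
{a} is an SCC by itself.
{e} is an SCC by itself.
{g} is an SCC by itself.
(and 4 more singleton SCCs)
That gives 9 strongly connected components.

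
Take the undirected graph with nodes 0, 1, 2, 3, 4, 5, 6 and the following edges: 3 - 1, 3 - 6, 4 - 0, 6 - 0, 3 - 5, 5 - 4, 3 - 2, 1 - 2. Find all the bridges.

none

The edges on the cycle 3-1-2-3 are not bridges since each lies on that cycle.
Every edge lies on some cycle, so there are no bridges.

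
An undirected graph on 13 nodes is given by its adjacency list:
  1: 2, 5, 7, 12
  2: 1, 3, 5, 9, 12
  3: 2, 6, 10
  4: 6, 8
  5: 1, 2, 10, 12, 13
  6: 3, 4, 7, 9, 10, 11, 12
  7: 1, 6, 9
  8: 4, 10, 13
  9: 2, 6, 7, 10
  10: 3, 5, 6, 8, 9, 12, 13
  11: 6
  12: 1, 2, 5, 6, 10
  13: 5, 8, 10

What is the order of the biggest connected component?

13

Starting from 1 we can reach 1, 2, 3, 4, 5, 6, 7, 8, 9, 10, 11, 12, 13. That is one component of size 13.
The largest has 13 vertices.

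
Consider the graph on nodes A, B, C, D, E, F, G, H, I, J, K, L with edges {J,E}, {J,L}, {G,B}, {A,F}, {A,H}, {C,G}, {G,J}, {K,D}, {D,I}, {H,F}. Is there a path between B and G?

From B we can reach B, C, E, G, J, L, which includes G.

Yes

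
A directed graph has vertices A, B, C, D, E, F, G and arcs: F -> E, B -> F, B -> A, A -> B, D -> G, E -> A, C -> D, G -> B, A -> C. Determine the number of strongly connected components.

{A, B, C, D, E, F, G} are all mutually reachable — one SCC of size 7.
That gives 1 strongly connected component.

1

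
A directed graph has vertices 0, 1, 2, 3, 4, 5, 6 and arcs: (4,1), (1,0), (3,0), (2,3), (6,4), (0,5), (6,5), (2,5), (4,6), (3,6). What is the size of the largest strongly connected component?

2

{4, 6} are all mutually reachable — one SCC of size 2.
{1} is an SCC by itself.
{0} is an SCC by itself.
{5} is an SCC by itself.
{3} is an SCC by itself.
(and 1 more singleton SCC)
The largest has 2 vertices.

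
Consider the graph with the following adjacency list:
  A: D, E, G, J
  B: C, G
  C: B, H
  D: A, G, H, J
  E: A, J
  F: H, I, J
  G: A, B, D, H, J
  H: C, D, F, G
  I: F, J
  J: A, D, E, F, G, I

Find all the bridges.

none

The edges on the cycle J-F-H-G-J are not bridges since each lies on that cycle.
Every edge lies on some cycle, so there are no bridges.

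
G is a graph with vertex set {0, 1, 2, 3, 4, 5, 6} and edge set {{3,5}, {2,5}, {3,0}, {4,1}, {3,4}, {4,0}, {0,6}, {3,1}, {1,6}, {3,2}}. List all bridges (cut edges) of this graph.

none

The edges on the cycle 3-2-5-3 are not bridges since each lies on that cycle.
Every edge lies on some cycle, so there are no bridges.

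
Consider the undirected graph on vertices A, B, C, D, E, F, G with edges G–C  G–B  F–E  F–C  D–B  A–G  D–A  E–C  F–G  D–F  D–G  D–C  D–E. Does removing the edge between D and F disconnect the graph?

No

After removing D–F, the path D-E-F still connects them, so the edge is not a bridge.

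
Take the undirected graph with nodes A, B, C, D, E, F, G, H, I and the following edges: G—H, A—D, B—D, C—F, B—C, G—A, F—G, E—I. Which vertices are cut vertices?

Removing G increases the component count from 2 to 3, so G is a cut vertex.
By contrast removing E leaves 2 components; it is not a cut vertex. No other vertex is a cut vertex either.

G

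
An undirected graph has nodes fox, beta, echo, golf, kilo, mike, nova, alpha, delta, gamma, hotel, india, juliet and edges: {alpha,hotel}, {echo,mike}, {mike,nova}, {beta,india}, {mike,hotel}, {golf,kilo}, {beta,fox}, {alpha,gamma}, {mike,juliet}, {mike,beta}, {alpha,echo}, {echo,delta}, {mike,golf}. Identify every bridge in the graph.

alpha-gamma, beta-fox, beta-india, beta-mike, delta-echo, golf-kilo, golf-mike, juliet-mike, mike-nova

The edges on the cycle alpha-echo-mike-hotel-alpha are not bridges since each lies on that cycle.
But removing golf - mike disconnects golf from mike; removing fox - beta disconnects fox from beta; removing golf - kilo disconnects golf from kilo; removing mike - beta disconnects mike from beta — these are bridges.
In total 9 edges are bridges.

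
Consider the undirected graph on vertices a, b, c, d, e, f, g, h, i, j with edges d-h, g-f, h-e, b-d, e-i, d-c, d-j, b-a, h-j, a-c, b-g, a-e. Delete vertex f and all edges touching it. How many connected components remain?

1

With f gone, the remaining components are: {a, b, c, d, e, g, h, i, j}.
That is 1 component.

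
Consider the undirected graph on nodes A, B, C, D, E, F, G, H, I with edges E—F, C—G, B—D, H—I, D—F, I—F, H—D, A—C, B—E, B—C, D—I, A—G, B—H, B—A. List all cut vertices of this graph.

B

Removing B increases the component count from 1 to 2, so B is a cut vertex.
By contrast removing G leaves 1 component; it is not a cut vertex. No other vertex is a cut vertex either.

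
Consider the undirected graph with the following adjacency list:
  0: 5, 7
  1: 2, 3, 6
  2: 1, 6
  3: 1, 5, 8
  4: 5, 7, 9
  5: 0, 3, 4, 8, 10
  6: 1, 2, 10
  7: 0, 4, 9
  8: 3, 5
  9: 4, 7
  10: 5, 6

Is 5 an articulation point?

Yes

Deleting 5 raises the number of components from 1 to 2, so 5 is a cut vertex.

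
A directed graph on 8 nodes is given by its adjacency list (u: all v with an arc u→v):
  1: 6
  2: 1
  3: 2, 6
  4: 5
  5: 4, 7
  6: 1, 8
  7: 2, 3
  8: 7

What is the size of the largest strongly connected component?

6

{1, 2, 3, 6, 7, 8} are all mutually reachable — one SCC of size 6.
{4, 5} are all mutually reachable — one SCC of size 2.
The largest has 6 vertices.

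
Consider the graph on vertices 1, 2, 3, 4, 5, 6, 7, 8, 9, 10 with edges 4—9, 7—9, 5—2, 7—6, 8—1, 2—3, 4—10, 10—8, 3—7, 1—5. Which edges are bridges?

The edges on the cycle 4-10-8-1-5-2-3-7-9-4 are not bridges since each lies on that cycle.
But removing 6—7 disconnects 6 from 7 — this is a bridge.

6-7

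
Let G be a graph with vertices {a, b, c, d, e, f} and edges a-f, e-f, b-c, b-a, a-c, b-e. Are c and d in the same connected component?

The component containing c is {a, b, c, e, f}, and d is not in it.

No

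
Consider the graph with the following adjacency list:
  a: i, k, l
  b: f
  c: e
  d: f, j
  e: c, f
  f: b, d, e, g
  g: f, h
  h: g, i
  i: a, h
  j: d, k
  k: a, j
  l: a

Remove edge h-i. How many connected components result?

1

h and i are still connected via h-g-f-d-j-k-a-i, so the component count stays at 1.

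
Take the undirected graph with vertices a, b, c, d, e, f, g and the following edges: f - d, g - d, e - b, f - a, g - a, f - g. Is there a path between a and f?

From a we can reach a, d, f, g, which includes f.

Yes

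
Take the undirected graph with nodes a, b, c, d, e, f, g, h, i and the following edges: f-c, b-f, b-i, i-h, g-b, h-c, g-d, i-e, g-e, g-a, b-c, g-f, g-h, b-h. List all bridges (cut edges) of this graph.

a-g, d-g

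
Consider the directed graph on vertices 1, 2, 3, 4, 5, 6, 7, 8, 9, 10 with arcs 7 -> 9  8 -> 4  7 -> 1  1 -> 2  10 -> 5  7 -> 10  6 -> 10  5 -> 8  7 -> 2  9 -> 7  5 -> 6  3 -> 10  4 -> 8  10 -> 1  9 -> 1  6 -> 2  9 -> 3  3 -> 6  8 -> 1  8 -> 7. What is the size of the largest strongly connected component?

{3, 4, 5, 6, 7, 8, 9, 10} are all mutually reachable — one SCC of size 8.
{1} is an SCC by itself.
{2} is an SCC by itself.
The largest has 8 vertices.

8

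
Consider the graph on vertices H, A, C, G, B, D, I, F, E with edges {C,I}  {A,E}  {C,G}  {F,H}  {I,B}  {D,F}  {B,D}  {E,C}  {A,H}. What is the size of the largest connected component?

9

Starting from A we can reach A, B, C, D, E, F, G, H, I. That is one component of size 9.
The largest has 9 vertices.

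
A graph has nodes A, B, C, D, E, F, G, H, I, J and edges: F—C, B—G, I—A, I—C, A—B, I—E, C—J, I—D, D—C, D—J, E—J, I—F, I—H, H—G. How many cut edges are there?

The edges on the cycle I-E-J-D-I are not bridges since each lies on that cycle.
Every edge lies on some cycle, so there are no bridges.

0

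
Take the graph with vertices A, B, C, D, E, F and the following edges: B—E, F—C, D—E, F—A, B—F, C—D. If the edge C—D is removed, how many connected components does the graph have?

1

C and D are still connected via C-F-B-E-D, so the component count stays at 1.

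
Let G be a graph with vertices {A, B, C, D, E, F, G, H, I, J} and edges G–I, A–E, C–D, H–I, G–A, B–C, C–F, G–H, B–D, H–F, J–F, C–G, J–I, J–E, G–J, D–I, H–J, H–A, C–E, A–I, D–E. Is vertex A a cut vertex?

No

Deleting A leaves 1 component (was 1) (its neighbors E, G, H, I remain connected to each other), so A is not a cut vertex.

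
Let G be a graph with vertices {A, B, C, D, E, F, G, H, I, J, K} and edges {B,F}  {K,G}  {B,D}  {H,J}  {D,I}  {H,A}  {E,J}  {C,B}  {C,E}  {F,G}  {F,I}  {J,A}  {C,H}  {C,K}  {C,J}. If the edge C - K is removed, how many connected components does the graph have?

C and K are still connected via C-B-F-G-K, so the component count stays at 1.

1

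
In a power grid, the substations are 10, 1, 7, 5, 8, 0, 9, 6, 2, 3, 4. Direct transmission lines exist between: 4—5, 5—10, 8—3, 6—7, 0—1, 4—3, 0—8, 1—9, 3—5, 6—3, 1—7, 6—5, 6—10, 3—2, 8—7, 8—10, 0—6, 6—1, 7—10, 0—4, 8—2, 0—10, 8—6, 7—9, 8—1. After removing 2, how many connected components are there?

1

With 2 gone, the remaining components are: {0, 1, 3, 4, 5, 6, 7, 8, 9, 10}.
That is 1 component.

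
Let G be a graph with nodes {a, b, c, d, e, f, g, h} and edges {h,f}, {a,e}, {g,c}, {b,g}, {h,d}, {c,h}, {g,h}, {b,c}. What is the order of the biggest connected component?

6

Starting from a we can reach a, e. That is one component of size 2.
Starting from b we can reach b, c, d, f, g, h. That is one component of size 6.
The largest has 6 vertices.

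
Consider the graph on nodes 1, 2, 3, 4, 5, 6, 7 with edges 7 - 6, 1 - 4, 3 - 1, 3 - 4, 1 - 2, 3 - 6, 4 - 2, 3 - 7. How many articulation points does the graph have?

Removing 3 increases the component count from 2 to 3, so 3 is a cut vertex.
By contrast removing 7 leaves 2 components; it is not a cut vertex. No other vertex is a cut vertex either.

1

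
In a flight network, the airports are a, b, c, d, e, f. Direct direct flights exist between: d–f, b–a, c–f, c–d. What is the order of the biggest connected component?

3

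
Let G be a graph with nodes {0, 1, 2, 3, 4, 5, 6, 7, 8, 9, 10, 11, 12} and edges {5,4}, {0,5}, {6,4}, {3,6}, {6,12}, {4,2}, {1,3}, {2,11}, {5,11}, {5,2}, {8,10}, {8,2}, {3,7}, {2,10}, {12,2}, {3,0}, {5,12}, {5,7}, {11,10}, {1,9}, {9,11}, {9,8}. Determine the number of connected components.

Starting from 0 we can reach 0, 1, 2, 3, 4, 5, 6, 7, 8, 9, 10, 11, 12. That is one component of size 13.
Total: 1 component.

1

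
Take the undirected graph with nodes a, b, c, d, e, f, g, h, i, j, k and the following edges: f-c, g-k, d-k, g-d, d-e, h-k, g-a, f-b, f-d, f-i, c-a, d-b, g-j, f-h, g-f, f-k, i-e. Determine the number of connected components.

Starting from a we can reach a, b, c, d, e, f, g, h, i, j, k. That is one component of size 11.
Total: 1 component.

1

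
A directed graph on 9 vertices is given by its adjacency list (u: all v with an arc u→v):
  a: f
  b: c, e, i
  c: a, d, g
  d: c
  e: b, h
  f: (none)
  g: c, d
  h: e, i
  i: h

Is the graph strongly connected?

There is no directed path from c to h, so the graph is not strongly connected.

No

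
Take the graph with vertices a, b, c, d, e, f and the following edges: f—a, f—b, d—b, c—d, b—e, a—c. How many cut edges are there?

The edges on the cycle f-a-c-d-b-f are not bridges since each lies on that cycle.
But removing b—e disconnects b from e — this is a bridge.

1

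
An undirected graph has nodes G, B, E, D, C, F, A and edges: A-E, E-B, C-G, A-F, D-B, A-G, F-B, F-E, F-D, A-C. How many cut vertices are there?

1

Removing A increases the component count from 1 to 2, so A is a cut vertex.
By contrast removing C leaves 1 component; it is not a cut vertex. No other vertex is a cut vertex either.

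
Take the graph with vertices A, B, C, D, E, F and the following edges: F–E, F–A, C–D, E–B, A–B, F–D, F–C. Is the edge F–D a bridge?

No

After removing F–D, the path F-C-D still connects them, so the edge is not a bridge.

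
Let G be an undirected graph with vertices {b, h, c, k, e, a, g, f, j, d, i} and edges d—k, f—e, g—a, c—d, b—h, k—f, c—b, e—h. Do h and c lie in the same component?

From h we can reach b, c, d, e, f, h, k, which includes c.

Yes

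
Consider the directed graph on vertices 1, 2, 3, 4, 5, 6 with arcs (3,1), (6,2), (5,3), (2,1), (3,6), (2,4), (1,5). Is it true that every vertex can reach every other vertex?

There is no directed path from 4 to 2, so the graph is not strongly connected.

No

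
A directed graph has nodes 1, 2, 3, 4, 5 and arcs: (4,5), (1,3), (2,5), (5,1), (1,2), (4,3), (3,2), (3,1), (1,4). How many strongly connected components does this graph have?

1

{1, 2, 3, 4, 5} are all mutually reachable — one SCC of size 5.
That gives 1 strongly connected component.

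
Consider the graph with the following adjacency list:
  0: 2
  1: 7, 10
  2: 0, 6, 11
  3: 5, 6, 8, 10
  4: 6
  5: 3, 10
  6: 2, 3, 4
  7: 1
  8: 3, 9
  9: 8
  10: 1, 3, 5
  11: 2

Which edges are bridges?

0-2, 1-10, 1-7, 11-2, 2-6, 3-6, 3-8, 4-6, 8-9

The edges on the cycle 5-3-10-5 are not bridges since each lies on that cycle.
But removing 6-2 disconnects 6 from 2; removing 7-1 disconnects 7 from 1; removing 6-4 disconnects 6 from 4; removing 3-8 disconnects 3 from 8 — these are bridges.
In total 9 edges are bridges.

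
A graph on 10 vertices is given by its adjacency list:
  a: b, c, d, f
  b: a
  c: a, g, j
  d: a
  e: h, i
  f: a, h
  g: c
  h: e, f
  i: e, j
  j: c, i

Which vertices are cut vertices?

a, c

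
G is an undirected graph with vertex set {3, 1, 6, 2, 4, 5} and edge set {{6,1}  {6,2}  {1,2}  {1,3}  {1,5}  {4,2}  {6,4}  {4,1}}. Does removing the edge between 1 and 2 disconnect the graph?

No

After removing 1—2, the path 1-6-2 still connects them, so the edge is not a bridge.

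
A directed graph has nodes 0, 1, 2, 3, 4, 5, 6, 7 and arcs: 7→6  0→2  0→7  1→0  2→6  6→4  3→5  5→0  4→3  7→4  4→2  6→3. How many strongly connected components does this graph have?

{0, 2, 3, 4, 5, 6, 7} are all mutually reachable — one SCC of size 7.
{1} is an SCC by itself.
That gives 2 strongly connected components.

2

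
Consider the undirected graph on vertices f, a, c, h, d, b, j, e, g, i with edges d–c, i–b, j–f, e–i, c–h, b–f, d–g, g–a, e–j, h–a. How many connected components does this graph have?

Starting from a we can reach a, c, d, g, h. That is one component of size 5.
Starting from b we can reach b, e, f, i, j. That is one component of size 5.
Total: 2 components.

2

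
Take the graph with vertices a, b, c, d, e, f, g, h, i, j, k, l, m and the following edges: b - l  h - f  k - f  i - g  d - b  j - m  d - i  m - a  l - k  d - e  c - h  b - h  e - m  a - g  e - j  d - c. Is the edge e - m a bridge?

No

After removing e - m, the path e-j-m still connects them, so the edge is not a bridge.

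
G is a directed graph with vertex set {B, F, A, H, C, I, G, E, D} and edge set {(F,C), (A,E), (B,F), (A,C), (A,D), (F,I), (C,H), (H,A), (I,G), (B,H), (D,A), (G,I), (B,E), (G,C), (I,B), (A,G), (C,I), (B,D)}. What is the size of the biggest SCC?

{A, B, C, D, F, G, H, I} are all mutually reachable — one SCC of size 8.
{E} is an SCC by itself.
The largest has 8 vertices.

8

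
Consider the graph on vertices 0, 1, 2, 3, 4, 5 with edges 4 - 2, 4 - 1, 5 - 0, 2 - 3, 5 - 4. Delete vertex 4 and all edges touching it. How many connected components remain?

3

With 4 gone, the remaining components are: {1}; {0, 5}; {2, 3}.
That is 3 components.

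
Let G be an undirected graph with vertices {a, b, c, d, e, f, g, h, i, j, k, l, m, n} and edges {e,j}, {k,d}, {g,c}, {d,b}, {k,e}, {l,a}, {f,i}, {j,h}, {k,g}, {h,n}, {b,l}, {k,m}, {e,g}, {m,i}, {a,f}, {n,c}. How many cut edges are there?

The edges on the cycle k-d-b-l-a-f-i-m-k are not bridges since each lies on that cycle.
Every edge lies on some cycle, so there are no bridges.

0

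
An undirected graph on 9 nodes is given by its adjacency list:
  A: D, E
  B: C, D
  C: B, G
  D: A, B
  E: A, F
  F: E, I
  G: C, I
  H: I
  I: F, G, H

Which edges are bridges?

The edges on the cycle B-C-G-I-F-E-A-D-B are not bridges since each lies on that cycle.
But removing H-I disconnects H from I — this is a bridge.

H-I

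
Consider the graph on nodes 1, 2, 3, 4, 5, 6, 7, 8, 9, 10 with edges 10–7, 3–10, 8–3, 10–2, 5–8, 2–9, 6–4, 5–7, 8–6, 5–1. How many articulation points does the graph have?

5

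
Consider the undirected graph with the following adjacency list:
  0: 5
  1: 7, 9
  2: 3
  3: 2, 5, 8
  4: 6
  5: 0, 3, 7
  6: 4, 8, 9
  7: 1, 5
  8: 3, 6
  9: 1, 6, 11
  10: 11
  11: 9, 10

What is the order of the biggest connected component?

12

Starting from 0 we can reach 0, 1, 2, 3, 4, 5, 6, 7, 8, 9, 10, 11. That is one component of size 12.
The largest has 12 vertices.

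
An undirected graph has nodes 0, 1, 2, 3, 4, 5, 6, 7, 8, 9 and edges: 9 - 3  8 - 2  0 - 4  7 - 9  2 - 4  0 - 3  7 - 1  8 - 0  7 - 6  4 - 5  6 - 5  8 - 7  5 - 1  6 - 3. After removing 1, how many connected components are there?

1

With 1 gone, the remaining components are: {0, 2, 3, 4, 5, 6, 7, 8, 9}.
That is 1 component.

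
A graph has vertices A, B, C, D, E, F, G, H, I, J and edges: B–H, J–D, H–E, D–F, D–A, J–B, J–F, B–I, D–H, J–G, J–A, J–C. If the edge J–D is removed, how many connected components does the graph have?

1

J and D are still connected via J-A-D, so the component count stays at 1.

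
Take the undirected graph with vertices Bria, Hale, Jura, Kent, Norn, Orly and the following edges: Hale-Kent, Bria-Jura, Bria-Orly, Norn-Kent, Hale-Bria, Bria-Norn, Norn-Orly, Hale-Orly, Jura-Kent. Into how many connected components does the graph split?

1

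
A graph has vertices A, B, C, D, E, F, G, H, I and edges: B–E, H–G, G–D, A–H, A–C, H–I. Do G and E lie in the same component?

The component containing G is {A, C, D, G, H, I}, and E is not in it.

No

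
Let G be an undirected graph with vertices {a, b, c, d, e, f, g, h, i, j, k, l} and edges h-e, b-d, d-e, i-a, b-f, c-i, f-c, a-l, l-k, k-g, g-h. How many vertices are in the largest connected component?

11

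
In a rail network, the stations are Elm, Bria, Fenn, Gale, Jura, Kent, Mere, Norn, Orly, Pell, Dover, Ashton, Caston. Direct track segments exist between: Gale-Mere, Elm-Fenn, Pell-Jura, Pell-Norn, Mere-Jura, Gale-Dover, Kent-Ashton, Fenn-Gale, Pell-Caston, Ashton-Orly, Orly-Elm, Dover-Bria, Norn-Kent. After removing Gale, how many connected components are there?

2

With Gale gone, the remaining components are: {Bria, Dover}; {Elm, Fenn, Jura, Kent, Mere, Norn, Orly, Pell, Ashton, Caston}.
That is 2 components.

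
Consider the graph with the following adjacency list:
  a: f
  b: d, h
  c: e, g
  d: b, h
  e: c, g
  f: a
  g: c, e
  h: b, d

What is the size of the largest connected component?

3

Starting from a we can reach a, f. That is one component of size 2.
Starting from b we can reach b, d, h. That is one component of size 3.
Starting from c we can reach c, e, g. That is one component of size 3.
The largest has 3 vertices.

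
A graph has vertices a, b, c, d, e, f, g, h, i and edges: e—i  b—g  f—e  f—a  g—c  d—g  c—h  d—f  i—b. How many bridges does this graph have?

The edges on the cycle d-f-e-i-b-g-d are not bridges since each lies on that cycle.
But removing g—c disconnects g from c; removing h—c disconnects h from c; removing f—a disconnects f from a — these are bridges.
That makes 3 bridges.

3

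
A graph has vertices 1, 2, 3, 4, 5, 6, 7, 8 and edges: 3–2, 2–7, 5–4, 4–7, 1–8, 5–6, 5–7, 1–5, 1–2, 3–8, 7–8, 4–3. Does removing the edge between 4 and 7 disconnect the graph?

No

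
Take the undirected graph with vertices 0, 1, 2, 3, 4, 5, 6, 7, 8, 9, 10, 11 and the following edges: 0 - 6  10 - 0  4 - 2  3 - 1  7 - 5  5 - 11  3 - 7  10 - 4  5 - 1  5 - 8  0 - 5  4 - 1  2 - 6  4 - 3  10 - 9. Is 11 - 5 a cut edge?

Yes

Removing 11 - 5 leaves no path between 11 and 5: the component count goes from 1 to 2. So it is a bridge.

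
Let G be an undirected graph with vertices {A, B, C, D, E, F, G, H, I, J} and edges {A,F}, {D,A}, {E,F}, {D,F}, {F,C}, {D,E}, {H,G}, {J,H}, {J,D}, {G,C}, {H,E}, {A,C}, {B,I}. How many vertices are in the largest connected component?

Starting from B we can reach B, I. That is one component of size 2.
Starting from A we can reach A, C, D, E, F, G, H, J. That is one component of size 8.
The largest has 8 vertices.

8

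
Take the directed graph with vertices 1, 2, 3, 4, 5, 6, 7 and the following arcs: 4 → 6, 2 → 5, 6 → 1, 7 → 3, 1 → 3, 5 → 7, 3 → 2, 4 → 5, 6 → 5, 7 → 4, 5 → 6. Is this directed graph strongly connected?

Yes

From 1 we can reach every vertex (1, 2, 3, 4, 5, 6, 7), and every vertex can reach 1 (1, 2, 3, 4, 5, 6, 7). So the whole graph is one strongly connected component.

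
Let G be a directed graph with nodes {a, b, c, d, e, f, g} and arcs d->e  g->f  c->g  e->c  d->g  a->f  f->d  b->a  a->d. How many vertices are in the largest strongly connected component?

5

{c, d, e, f, g} are all mutually reachable — one SCC of size 5.
{a} is an SCC by itself.
{b} is an SCC by itself.
The largest has 5 vertices.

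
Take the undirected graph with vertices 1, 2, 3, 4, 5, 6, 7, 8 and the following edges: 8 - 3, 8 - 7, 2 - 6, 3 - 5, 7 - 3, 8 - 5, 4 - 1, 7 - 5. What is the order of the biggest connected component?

Starting from 1 we can reach 1, 4. That is one component of size 2.
Starting from 2 we can reach 2, 6. That is one component of size 2.
Starting from 3 we can reach 3, 5, 7, 8. That is one component of size 4.
The largest has 4 vertices.

4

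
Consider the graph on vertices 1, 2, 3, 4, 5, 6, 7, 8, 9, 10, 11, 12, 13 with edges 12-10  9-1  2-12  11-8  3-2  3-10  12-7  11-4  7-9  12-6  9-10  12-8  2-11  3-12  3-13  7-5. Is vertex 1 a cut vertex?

Deleting 1 leaves 1 component (was 1), so 1 is not a cut vertex.

No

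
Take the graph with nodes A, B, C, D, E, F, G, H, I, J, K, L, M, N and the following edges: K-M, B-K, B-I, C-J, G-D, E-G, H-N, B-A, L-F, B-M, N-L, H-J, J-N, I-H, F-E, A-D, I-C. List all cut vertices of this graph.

Removing B increases the component count from 1 to 2, so B is a cut vertex.
By contrast removing D leaves 1 component; it is not a cut vertex. No other vertex is a cut vertex either.

B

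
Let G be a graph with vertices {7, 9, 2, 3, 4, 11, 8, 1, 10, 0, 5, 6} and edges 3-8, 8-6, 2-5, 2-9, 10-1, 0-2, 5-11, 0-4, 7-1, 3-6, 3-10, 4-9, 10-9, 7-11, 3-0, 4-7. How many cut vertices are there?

1

Removing 3 increases the component count from 1 to 2, so 3 is a cut vertex.
By contrast removing 8 leaves 1 component; it is not a cut vertex. No other vertex is a cut vertex either.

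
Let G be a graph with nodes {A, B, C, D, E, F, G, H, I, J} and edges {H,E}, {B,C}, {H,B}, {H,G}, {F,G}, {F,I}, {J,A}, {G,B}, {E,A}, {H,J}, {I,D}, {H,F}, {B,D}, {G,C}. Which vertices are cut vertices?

Removing H increases the component count from 1 to 2, so H is a cut vertex.
By contrast removing I leaves 1 component; it is not a cut vertex. No other vertex is a cut vertex either.

H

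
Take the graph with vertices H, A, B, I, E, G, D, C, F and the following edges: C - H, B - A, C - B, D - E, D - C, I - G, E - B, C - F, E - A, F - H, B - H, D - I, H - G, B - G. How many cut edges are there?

0

The edges on the cycle D-C-B-A-E-D are not bridges since each lies on that cycle.
Every edge lies on some cycle, so there are no bridges.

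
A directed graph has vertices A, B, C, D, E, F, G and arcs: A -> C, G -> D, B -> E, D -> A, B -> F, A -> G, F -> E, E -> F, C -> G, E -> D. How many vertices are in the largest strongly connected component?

4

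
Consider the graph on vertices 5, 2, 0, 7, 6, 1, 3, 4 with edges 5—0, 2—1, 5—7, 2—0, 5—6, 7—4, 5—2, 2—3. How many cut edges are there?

The edges on the cycle 5-2-0-5 are not bridges since each lies on that cycle.
But removing 2—1 disconnects 2 from 1; removing 5—7 disconnects 5 from 7; removing 2—3 disconnects 2 from 3; removing 7—4 disconnects 7 from 4 — these are bridges.
In total 5 edges are bridges.

5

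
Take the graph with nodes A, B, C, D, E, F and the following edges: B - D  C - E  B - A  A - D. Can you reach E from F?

No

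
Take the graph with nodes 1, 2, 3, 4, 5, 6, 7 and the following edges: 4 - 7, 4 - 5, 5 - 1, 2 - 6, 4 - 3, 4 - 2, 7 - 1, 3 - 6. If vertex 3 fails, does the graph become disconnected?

Deleting 3 leaves 1 component (was 1) (its neighbors 4, 6 remain connected to each other), so 3 is not a cut vertex.

No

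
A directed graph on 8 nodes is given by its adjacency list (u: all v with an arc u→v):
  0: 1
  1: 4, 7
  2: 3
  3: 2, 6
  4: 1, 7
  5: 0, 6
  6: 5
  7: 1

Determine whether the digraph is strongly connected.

No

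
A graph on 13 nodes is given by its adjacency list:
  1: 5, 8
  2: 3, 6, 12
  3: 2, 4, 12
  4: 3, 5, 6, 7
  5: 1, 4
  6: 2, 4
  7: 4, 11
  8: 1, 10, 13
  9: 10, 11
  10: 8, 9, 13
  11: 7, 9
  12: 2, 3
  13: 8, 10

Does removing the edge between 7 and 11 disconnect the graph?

No

After removing 7-11, the path 7-4-5-1-8-10-9-11 still connects them, so the edge is not a bridge.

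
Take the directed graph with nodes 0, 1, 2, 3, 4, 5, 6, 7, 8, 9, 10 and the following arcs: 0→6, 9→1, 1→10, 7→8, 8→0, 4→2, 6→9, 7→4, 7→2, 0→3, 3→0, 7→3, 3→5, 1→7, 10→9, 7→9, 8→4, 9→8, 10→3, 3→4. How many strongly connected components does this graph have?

{0, 1, 3, 6, 7, 8, 9, 10} are all mutually reachable — one SCC of size 8.
{4} is an SCC by itself.
{5} is an SCC by itself.
{2} is an SCC by itself.
That gives 4 strongly connected components.

4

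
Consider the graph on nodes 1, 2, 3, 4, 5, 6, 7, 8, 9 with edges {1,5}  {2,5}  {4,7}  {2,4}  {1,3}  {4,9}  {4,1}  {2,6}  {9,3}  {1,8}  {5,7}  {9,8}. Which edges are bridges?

The edges on the cycle 4-1-8-9-4 are not bridges since each lies on that cycle.
But removing 2 - 6 disconnects 2 from 6 — this is a bridge.

2-6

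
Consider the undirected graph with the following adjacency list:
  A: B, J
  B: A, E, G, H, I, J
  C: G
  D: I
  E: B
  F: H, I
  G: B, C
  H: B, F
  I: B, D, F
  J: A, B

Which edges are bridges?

B-E, B-G, C-G, D-I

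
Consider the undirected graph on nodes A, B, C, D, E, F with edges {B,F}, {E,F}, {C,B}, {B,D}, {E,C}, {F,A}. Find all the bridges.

The edges on the cycle E-C-B-F-E are not bridges since each lies on that cycle.
But removing B—D disconnects B from D; removing F—A disconnects F from A — these are bridges.

A-F, B-D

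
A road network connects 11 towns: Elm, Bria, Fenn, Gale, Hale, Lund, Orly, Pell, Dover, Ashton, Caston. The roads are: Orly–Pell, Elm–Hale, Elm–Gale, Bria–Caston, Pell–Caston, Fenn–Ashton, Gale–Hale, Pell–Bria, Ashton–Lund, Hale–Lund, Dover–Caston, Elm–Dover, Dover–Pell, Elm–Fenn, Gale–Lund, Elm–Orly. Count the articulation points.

Removing Elm increases the component count from 1 to 2, so Elm is a cut vertex.
By contrast removing Orly leaves 1 component; it is not a cut vertex. No other vertex is a cut vertex either.

1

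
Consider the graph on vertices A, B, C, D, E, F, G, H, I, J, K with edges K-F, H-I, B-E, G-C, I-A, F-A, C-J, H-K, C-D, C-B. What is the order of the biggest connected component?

Starting from A we can reach A, F, H, I, K. That is one component of size 5.
Starting from B we can reach B, C, D, E, G, J. That is one component of size 6.
The largest has 6 vertices.

6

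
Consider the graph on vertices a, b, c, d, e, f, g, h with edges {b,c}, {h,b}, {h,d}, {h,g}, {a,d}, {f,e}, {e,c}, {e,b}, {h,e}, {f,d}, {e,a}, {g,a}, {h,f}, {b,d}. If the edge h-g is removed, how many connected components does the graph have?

1

h and g are still connected via h-e-a-g, so the component count stays at 1.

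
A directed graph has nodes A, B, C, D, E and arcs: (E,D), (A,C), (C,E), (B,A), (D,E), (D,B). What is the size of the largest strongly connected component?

5

{A, B, C, D, E} are all mutually reachable — one SCC of size 5.
The largest has 5 vertices.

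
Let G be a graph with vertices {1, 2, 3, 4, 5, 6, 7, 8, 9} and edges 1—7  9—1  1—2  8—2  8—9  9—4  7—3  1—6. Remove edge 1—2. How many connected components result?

2

1 and 2 are still connected via 1-9-8-2, so the component count stays at 2.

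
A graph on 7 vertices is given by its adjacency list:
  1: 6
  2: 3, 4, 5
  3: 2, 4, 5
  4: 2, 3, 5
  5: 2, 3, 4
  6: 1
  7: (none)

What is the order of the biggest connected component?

4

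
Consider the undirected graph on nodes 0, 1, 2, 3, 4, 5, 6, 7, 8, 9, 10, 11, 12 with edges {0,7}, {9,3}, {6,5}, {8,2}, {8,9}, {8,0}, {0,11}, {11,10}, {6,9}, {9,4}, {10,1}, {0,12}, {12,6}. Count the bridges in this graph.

8

The edges on the cycle 8-0-12-6-9-8 are not bridges since each lies on that cycle.
But removing 0 - 7 disconnects 0 from 7; removing 8 - 2 disconnects 8 from 2; removing 10 - 1 disconnects 10 from 1; removing 6 - 5 disconnects 6 from 5 — these are bridges.
In total 8 edges are bridges.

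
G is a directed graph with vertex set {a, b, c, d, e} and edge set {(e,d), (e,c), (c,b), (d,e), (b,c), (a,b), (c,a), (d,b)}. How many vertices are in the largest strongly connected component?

{a, b, c} are all mutually reachable — one SCC of size 3.
{d, e} are all mutually reachable — one SCC of size 2.
The largest has 3 vertices.

3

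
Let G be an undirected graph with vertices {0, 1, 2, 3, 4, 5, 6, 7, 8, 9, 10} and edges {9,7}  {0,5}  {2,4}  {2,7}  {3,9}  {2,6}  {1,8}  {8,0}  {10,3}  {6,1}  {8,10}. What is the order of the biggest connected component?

11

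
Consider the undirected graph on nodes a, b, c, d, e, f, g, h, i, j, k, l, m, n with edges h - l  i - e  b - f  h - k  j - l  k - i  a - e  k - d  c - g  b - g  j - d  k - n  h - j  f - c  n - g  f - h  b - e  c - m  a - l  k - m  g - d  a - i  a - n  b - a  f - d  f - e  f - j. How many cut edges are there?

0

The edges on the cycle b-f-h-k-n-a-b are not bridges since each lies on that cycle.
Every edge lies on some cycle, so there are no bridges.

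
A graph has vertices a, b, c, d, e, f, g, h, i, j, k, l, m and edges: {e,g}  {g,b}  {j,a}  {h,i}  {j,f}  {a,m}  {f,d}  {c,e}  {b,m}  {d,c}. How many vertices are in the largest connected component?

k is isolated — a component by itself.
l is isolated — a component by itself.
Starting from h we can reach h, i. That is one component of size 2.
Starting from a we can reach a, b, c, d, e, f, g, j, m. That is one component of size 9.
The largest has 9 vertices.

9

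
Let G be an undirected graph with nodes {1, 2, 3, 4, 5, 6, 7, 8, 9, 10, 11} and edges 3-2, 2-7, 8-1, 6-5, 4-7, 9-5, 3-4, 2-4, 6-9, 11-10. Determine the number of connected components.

4

Starting from 10 we can reach 10, 11. That is one component of size 2.
Starting from 1 we can reach 1, 8. That is one component of size 2.
Starting from 5 we can reach 5, 6, 9. That is one component of size 3.
Starting from 2 we can reach 2, 3, 4, 7. That is one component of size 4.
Total: 4 components.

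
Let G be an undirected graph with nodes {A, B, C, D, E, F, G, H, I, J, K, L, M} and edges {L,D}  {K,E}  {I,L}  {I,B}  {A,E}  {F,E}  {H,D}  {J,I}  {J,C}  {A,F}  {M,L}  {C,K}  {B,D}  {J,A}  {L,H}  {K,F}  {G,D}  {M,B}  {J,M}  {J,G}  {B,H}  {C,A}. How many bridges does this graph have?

0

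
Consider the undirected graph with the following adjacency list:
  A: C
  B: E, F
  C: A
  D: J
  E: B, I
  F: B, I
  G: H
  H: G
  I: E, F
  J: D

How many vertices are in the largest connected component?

4

Starting from G we can reach G, H. That is one component of size 2.
Starting from D we can reach D, J. That is one component of size 2.
Starting from A we can reach A, C. That is one component of size 2.
Starting from B we can reach B, E, F, I. That is one component of size 4.
The largest has 4 vertices.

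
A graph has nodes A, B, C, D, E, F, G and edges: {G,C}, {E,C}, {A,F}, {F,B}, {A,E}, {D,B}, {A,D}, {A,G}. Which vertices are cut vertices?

A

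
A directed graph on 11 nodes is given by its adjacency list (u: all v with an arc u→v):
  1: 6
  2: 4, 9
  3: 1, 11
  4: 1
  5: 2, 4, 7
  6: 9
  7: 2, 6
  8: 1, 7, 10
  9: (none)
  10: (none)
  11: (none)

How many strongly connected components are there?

11

{5} is an SCC by itself.
{10} is an SCC by itself.
{8} is an SCC by itself.
{3} is an SCC by itself.
{1} is an SCC by itself.
(and 6 more singleton SCCs)
That gives 11 strongly connected components.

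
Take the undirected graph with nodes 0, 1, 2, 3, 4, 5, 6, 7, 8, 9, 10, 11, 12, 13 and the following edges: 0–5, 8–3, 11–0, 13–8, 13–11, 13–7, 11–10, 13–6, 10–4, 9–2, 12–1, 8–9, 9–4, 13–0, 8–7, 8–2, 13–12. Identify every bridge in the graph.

The edges on the cycle 13-11-10-4-9-8-13 are not bridges since each lies on that cycle.
But removing 6–13 disconnects 6 from 13; removing 13–12 disconnects 13 from 12; removing 8–3 disconnects 8 from 3; removing 1–12 disconnects 1 from 12 — these are bridges.
In total 5 edges are bridges.

0-5, 1-12, 12-13, 13-6, 3-8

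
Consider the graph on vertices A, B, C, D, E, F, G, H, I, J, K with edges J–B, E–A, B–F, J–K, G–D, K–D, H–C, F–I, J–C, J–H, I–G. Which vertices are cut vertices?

Removing J increases the component count from 2 to 3, so J is a cut vertex.
By contrast removing F leaves 2 components; it is not a cut vertex. No other vertex is a cut vertex either.

J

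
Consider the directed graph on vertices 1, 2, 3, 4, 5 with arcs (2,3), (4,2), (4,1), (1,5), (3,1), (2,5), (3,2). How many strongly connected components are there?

{2, 3} are all mutually reachable — one SCC of size 2.
{5} is an SCC by itself.
{4} is an SCC by itself.
{1} is an SCC by itself.
That gives 4 strongly connected components.

4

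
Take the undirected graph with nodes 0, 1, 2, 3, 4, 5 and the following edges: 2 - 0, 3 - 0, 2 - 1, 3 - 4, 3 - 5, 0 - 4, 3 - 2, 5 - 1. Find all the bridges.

none

The edges on the cycle 3-2-0-3 are not bridges since each lies on that cycle.
Every edge lies on some cycle, so there are no bridges.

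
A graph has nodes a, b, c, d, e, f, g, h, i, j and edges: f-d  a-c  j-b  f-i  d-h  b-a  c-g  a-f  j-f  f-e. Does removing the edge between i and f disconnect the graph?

Yes

Removing i-f leaves no path between i and f: the component count goes from 1 to 2. So it is a bridge.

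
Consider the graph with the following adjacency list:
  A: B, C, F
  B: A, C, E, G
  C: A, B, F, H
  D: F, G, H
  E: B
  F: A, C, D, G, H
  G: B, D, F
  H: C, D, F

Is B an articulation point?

Yes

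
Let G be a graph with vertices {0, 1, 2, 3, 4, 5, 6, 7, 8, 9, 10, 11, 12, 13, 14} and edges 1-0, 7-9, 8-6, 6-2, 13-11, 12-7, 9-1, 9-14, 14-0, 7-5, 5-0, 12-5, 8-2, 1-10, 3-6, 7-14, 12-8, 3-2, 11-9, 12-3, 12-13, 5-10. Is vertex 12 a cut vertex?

Yes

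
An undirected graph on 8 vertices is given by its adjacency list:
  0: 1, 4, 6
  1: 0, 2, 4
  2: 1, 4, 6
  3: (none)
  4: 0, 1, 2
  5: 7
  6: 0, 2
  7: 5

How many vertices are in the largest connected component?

5

3 is isolated — a component by itself.
Starting from 5 we can reach 5, 7. That is one component of size 2.
Starting from 0 we can reach 0, 1, 2, 4, 6. That is one component of size 5.
The largest has 5 vertices.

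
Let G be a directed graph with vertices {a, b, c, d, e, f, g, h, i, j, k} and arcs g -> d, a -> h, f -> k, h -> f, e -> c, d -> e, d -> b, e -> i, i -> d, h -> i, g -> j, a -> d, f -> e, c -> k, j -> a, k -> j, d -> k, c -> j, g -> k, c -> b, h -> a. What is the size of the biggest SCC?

9

{a, c, d, e, f, h, i, j, k} are all mutually reachable — one SCC of size 9.
{g} is an SCC by itself.
{b} is an SCC by itself.
The largest has 9 vertices.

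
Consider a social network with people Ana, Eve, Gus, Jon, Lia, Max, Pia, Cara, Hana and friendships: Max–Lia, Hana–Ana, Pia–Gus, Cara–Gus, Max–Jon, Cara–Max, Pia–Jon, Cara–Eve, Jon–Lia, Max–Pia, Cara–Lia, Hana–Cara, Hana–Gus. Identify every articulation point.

Cara, Hana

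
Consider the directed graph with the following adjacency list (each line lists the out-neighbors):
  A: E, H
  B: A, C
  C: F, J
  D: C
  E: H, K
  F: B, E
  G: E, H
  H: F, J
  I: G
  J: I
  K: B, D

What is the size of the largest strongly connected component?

{A, B, C, D, E, F, G, H, I, J, K} are all mutually reachable — one SCC of size 11.
The largest has 11 vertices.

11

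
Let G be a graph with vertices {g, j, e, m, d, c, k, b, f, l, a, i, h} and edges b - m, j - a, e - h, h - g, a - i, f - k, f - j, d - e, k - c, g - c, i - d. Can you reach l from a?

The component containing a is {a, c, d, e, f, g, h, i, j, k}, and l is not in it.

No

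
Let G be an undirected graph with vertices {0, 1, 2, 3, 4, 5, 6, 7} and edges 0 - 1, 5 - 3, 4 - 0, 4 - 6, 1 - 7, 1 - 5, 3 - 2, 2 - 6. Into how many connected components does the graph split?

1

Starting from 0 we can reach 0, 1, 2, 3, 4, 5, 6, 7. That is one component of size 8.
Total: 1 component.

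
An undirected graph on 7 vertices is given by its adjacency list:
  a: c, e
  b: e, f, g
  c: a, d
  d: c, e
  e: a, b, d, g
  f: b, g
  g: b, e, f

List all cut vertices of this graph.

Removing e increases the component count from 1 to 2, so e is a cut vertex.
By contrast removing b leaves 1 component; it is not a cut vertex. No other vertex is a cut vertex either.

e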